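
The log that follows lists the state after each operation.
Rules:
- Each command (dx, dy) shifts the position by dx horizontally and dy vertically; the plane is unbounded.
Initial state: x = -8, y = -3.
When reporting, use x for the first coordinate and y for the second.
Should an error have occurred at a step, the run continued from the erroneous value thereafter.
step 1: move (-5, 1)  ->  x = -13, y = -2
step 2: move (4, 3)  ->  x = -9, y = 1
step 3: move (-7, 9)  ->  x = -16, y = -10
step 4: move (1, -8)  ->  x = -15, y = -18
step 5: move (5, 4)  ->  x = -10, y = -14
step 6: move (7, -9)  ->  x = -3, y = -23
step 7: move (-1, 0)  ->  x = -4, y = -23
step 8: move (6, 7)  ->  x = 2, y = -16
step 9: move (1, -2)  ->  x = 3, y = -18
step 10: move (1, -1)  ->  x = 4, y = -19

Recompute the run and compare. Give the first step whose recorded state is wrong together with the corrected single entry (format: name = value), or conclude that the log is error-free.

Recomputing the run from the initial state:
step 1: x = -13, y = -2
step 2: x = -9, y = 1
step 3: x = -16, y = 10
step 4: x = -15, y = 2
step 5: x = -10, y = 6
step 6: x = -3, y = -3
step 7: x = -4, y = -3
step 8: x = 2, y = 4
step 9: x = 3, y = 2
step 10: x = 4, y = 1
The first disagreement with the log is at step 3, where the value should be y = 10.

step 3, y = 10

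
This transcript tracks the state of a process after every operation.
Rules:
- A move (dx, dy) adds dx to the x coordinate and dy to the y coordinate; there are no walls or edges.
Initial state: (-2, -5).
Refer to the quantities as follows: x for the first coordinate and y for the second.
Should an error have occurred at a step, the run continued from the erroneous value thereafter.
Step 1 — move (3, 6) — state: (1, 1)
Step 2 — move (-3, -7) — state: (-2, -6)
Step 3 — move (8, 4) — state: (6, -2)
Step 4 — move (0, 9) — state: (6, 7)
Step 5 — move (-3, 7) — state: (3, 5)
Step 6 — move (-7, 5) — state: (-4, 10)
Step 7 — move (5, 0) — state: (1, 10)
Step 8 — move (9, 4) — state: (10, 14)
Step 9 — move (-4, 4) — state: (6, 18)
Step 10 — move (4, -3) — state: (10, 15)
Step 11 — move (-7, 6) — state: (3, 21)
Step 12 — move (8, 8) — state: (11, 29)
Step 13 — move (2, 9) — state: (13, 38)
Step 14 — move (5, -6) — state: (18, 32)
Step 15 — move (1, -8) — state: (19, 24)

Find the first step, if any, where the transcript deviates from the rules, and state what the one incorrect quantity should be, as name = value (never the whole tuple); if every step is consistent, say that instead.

step 5, y = 14

step 1: x = -2 + (3) = 1, y = -5 + (6) = 1 -> in agreement
step 2: x = 1 + (-3) = -2, y = 1 + (-7) = -6 -> consistent with the transcript
step 3: x = -2 + (8) = 6, y = -6 + (4) = -2 -> checks out
step 4: x = 6 + (0) = 6, y = -2 + (9) = 7 -> matches
step 5: x = 6 + (-3) = 3, y = 7 + (7) = 14 -> not what was recorded
First deviation found at step 5; the corrected entry is y = 14.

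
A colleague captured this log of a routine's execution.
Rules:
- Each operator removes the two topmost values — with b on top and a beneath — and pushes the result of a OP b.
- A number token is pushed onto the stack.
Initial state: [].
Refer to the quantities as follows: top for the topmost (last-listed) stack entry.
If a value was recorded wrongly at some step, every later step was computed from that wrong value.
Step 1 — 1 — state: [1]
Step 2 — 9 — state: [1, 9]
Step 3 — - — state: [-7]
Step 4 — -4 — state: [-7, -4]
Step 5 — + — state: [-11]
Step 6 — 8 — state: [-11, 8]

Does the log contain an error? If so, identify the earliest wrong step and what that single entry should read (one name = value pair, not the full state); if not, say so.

step 3, top = -8

Step 1: push 1: top = 1 — matches.
Step 2: push 9: top = 9 — consistent with the log.
Step 3: 1 - 9 = -8 — the log disagrees here.
First incorrect step: 3; the correct value is top = -8.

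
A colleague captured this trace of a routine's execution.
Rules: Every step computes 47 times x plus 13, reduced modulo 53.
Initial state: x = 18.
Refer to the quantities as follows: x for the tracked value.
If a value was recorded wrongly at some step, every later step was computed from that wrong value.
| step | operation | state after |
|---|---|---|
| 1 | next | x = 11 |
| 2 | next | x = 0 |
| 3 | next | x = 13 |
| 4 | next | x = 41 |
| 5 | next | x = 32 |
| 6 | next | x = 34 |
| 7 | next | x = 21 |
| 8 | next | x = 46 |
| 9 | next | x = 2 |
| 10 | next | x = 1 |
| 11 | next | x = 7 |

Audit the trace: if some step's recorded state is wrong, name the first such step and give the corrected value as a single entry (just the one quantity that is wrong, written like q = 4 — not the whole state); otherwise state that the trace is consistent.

Recomputing the run from the initial state:
step 1: x = 11
step 2: x = 0
step 3: x = 13
step 4: x = 41
step 5: x = 32
step 6: x = 33
step 7: x = 27
step 8: x = 10
step 9: x = 6
step 10: x = 30
step 11: x = 45
The first disagreement with the trace is at step 6, where the value should be x = 33.

step 6, x = 33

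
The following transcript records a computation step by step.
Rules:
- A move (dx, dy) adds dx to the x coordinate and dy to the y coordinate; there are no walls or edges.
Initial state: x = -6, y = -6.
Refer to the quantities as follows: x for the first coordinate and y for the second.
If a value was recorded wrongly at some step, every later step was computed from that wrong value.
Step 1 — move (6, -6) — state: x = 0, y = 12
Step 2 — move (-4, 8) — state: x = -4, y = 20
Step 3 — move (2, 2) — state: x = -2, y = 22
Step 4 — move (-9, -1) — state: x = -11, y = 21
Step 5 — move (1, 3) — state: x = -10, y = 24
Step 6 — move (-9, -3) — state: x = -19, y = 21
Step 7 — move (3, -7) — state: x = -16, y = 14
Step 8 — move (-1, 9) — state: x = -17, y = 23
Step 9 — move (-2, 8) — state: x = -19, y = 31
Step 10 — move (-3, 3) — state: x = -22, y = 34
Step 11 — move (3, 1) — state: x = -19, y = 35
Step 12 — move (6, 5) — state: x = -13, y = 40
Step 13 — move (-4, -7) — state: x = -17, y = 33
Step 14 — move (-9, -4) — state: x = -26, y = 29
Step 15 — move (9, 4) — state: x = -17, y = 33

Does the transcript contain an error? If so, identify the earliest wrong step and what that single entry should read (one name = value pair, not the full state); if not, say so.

step 1, y = -12

step 1: x = -6 + (6) = 0, y = -6 + (-6) = -12 -> the recorded entry deviates here
First incorrect step: 1; the correct value is y = -12.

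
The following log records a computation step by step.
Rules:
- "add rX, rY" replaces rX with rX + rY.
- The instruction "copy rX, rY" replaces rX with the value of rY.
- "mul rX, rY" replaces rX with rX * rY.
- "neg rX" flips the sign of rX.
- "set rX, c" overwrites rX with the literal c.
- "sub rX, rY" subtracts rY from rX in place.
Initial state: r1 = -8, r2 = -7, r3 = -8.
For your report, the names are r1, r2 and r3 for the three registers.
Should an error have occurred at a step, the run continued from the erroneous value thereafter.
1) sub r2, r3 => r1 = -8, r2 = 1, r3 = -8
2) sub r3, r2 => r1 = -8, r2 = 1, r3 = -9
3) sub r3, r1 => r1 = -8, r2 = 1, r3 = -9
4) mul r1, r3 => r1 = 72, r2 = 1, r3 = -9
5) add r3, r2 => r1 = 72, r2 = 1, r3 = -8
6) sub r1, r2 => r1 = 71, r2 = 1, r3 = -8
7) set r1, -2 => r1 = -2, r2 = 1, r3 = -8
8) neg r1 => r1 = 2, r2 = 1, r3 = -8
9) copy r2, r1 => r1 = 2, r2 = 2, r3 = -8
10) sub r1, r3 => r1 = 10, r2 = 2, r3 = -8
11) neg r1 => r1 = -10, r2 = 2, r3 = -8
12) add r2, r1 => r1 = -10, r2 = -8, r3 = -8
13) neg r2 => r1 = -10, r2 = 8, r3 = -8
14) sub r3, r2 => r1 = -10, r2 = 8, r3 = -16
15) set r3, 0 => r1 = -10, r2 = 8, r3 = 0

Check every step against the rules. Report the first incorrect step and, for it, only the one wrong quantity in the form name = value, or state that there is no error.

step 3, r3 = -1

Recomputing the run from the initial state:
step 1: r1 = -8, r2 = 1, r3 = -8
step 2: r1 = -8, r2 = 1, r3 = -9
step 3: r1 = -8, r2 = 1, r3 = -1
step 4: r1 = 8, r2 = 1, r3 = -1
step 5: r1 = 8, r2 = 1, r3 = 0
step 6: r1 = 7, r2 = 1, r3 = 0
step 7: r1 = -2, r2 = 1, r3 = 0
step 8: r1 = 2, r2 = 1, r3 = 0
step 9: r1 = 2, r2 = 2, r3 = 0
step 10: r1 = 2, r2 = 2, r3 = 0
step 11: r1 = -2, r2 = 2, r3 = 0
step 12: r1 = -2, r2 = 0, r3 = 0
step 13: r1 = -2, r2 = 0, r3 = 0
step 14: r1 = -2, r2 = 0, r3 = 0
step 15: r1 = -2, r2 = 0, r3 = 0
The first disagreement with the log is at step 3, where the value should be r3 = -1.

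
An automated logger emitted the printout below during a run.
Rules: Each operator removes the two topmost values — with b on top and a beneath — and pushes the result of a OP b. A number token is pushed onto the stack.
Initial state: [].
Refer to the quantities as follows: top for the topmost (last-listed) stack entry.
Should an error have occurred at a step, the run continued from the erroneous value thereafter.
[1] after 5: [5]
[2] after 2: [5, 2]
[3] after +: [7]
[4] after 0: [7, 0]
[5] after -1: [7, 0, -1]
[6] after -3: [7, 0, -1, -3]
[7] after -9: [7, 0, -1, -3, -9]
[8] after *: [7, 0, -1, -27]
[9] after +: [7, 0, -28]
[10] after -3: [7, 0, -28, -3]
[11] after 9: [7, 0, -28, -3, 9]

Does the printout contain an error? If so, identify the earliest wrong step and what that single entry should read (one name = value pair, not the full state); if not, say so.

step 8, top = 27

Recomputing the run from the initial state:
step 1: [5]
step 2: [5, 2]
step 3: [7]
step 4: [7, 0]
step 5: [7, 0, -1]
step 6: [7, 0, -1, -3]
step 7: [7, 0, -1, -3, -9]
step 8: [7, 0, -1, 27]
step 9: [7, 0, 26]
step 10: [7, 0, 26, -3]
step 11: [7, 0, 26, -3, 9]
The first disagreement with the printout is at step 8, where the value should be top = 27.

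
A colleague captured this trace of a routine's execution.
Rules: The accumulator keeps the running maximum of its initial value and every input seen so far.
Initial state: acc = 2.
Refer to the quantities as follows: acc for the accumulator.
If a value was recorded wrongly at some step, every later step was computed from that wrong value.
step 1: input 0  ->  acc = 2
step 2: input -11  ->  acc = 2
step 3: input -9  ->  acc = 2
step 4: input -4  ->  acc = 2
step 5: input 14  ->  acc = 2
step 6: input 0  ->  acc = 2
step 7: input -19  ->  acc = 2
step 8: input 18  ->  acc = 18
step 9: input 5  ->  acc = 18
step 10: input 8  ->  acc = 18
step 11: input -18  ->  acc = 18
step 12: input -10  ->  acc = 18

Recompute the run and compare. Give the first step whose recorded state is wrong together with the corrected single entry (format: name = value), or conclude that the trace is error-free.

step 5, acc = 14

Recomputing the run from the initial state:
step 1: acc = 2
step 2: acc = 2
step 3: acc = 2
step 4: acc = 2
step 5: acc = 14
step 6: acc = 14
step 7: acc = 14
step 8: acc = 18
step 9: acc = 18
step 10: acc = 18
step 11: acc = 18
step 12: acc = 18
The first disagreement with the trace is at step 5, where the value should be acc = 14.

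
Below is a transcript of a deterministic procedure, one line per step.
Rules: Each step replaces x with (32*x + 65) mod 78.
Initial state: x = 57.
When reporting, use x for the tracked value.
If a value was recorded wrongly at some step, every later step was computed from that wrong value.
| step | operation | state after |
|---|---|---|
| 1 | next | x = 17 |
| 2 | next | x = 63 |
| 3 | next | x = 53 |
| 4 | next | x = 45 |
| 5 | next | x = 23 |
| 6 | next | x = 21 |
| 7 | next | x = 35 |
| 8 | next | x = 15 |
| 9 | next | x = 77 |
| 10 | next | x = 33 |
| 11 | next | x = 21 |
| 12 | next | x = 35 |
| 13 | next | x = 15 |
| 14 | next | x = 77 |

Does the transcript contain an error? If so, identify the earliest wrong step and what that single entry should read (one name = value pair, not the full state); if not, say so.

step 11, x = 29

Recomputing the run from the initial state:
step 1: x = 17
step 2: x = 63
step 3: x = 53
step 4: x = 45
step 5: x = 23
step 6: x = 21
step 7: x = 35
step 8: x = 15
step 9: x = 77
step 10: x = 33
step 11: x = 29
step 12: x = 57
step 13: x = 17
step 14: x = 63
The first disagreement with the transcript is at step 11, where the value should be x = 29.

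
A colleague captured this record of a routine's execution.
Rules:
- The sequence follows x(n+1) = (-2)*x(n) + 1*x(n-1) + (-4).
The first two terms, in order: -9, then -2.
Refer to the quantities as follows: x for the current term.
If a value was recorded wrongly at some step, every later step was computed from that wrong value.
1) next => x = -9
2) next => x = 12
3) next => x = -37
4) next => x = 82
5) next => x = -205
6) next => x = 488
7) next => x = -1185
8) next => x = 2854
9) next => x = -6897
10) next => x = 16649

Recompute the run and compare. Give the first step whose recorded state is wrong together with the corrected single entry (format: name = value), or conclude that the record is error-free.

step 10, x = 16644

Recomputing the run from the initial state:
step 1: x = -9
step 2: x = 12
step 3: x = -37
step 4: x = 82
step 5: x = -205
step 6: x = 488
step 7: x = -1185
step 8: x = 2854
step 9: x = -6897
step 10: x = 16644
The first disagreement with the record is at step 10, where the value should be x = 16644.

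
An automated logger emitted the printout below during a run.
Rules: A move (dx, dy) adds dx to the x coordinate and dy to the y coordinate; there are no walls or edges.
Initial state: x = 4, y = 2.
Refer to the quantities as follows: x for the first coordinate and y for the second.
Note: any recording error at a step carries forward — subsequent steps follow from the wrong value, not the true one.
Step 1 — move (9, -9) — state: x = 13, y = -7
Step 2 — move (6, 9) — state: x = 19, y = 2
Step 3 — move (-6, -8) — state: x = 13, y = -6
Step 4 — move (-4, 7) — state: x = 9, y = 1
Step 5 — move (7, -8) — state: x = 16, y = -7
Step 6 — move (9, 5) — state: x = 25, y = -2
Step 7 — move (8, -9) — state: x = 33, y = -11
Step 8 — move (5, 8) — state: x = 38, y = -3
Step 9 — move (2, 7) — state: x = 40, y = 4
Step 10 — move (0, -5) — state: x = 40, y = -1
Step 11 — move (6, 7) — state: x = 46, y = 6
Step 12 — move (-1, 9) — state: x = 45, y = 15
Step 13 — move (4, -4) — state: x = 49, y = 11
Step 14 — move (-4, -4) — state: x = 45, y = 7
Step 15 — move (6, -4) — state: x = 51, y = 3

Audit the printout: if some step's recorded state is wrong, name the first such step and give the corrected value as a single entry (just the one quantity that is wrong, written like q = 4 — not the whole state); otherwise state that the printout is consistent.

no error

1. x = 4 + (9) = 13, y = 2 + (-9) = -7 (agrees with the printout)
2. x = 13 + (6) = 19, y = -7 + (9) = 2 (same as recorded)
3. x = 19 + (-6) = 13, y = 2 + (-8) = -6 (no discrepancy)
4. x = 13 + (-4) = 9, y = -6 + (7) = 1 (agrees with the printout)
5. x = 9 + (7) = 16, y = 1 + (-8) = -7 (checks out)
6. x = 16 + (9) = 25, y = -7 + (5) = -2 (in agreement)
7. x = 25 + (8) = 33, y = -2 + (-9) = -11 (no discrepancy)
8. x = 33 + (5) = 38, y = -11 + (8) = -3 (exactly as logged)
9. x = 38 + (2) = 40, y = -3 + (7) = 4 (consistent with the printout)
10. x = 40 + (0) = 40, y = 4 + (-5) = -1 (verified)
11. x = 40 + (6) = 46, y = -1 + (7) = 6 (matches)
12. x = 46 + (-1) = 45, y = 6 + (9) = 15 (confirmed correct)
13. x = 45 + (4) = 49, y = 15 + (-4) = 11 (checks out)
14. x = 49 + (-4) = 45, y = 11 + (-4) = 7 (confirmed correct)
15. x = 45 + (6) = 51, y = 7 + (-4) = 3 (in agreement)
Every step is consistent.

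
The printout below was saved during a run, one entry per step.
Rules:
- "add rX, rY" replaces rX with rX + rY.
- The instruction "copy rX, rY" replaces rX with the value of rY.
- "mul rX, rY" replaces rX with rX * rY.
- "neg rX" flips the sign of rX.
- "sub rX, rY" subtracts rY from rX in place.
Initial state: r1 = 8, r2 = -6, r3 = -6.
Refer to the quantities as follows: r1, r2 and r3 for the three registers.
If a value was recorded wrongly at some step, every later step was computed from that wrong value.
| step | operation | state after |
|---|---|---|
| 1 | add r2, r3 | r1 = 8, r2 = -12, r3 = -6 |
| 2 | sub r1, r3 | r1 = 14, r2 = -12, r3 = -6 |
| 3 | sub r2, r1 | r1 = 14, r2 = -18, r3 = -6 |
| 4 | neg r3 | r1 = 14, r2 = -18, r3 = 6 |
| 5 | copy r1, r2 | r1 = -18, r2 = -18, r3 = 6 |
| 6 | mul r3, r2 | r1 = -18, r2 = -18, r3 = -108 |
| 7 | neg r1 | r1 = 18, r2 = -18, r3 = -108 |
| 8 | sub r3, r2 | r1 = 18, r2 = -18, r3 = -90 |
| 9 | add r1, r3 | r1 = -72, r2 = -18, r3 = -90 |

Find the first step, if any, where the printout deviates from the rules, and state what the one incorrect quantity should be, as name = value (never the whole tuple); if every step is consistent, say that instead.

step 3, r2 = -26

1. r2 = -6 + -6 = -12 (checks out)
2. r1 = 8 - -6 = 14 (in agreement)
3. r2 = -12 - 14 = -26 (the recorded entry deviates here)
The earliest wrong entry is at step 3: it should read r2 = -26.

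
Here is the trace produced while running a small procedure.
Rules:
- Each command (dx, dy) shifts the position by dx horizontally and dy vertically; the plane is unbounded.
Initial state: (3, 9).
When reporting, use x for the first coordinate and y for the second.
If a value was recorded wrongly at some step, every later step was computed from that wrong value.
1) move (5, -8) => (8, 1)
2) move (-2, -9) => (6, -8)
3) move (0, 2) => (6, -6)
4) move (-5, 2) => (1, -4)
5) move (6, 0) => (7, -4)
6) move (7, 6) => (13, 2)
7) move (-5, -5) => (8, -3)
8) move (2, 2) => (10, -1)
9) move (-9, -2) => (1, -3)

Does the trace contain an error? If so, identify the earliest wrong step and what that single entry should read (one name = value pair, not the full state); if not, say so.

Recomputing the run from the initial state:
step 1: x = 8, y = 1
step 2: x = 6, y = -8
step 3: x = 6, y = -6
step 4: x = 1, y = -4
step 5: x = 7, y = -4
step 6: x = 14, y = 2
step 7: x = 9, y = -3
step 8: x = 11, y = -1
step 9: x = 2, y = -3
The first disagreement with the trace is at step 6, where the value should be x = 14.

step 6, x = 14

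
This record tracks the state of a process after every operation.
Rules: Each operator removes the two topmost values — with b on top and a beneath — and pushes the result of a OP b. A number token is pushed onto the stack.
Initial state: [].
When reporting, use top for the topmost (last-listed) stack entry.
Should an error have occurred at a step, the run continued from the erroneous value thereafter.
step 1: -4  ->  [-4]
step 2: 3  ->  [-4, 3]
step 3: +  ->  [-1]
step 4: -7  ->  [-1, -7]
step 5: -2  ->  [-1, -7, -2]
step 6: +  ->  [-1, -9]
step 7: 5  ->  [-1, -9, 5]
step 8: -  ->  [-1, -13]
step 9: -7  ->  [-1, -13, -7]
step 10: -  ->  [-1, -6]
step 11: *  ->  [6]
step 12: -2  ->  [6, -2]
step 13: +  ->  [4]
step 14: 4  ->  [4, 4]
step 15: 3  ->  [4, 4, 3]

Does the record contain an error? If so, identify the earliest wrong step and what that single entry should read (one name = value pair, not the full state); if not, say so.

Recomputing the run from the initial state:
step 1: [-4]
step 2: [-4, 3]
step 3: [-1]
step 4: [-1, -7]
step 5: [-1, -7, -2]
step 6: [-1, -9]
step 7: [-1, -9, 5]
step 8: [-1, -14]
step 9: [-1, -14, -7]
step 10: [-1, -7]
step 11: [7]
step 12: [7, -2]
step 13: [5]
step 14: [5, 4]
step 15: [5, 4, 3]
The first disagreement with the record is at step 8, where the value should be top = -14.

step 8, top = -14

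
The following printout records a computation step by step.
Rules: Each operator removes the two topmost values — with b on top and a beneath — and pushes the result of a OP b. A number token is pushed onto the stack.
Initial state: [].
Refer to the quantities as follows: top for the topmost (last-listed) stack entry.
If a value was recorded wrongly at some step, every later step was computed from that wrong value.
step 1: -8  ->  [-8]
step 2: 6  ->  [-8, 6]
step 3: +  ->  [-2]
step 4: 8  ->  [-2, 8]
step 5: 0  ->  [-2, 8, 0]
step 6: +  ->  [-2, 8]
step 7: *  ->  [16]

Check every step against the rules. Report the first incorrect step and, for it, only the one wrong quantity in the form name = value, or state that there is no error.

1. push -8: top = -8 (exactly as logged)
2. push 6: top = 6 (checks out)
3. -8 + 6 = -2 (in agreement)
4. push 8: top = 8 (matches)
5. push 0: top = 0 (consistent with the printout)
6. 8 + 0 = 8 (confirmed correct)
7. -2 * 8 = -16 (first mismatch against the printout)
Step 7 is the first one off; corrected, top = -16.

step 7, top = -16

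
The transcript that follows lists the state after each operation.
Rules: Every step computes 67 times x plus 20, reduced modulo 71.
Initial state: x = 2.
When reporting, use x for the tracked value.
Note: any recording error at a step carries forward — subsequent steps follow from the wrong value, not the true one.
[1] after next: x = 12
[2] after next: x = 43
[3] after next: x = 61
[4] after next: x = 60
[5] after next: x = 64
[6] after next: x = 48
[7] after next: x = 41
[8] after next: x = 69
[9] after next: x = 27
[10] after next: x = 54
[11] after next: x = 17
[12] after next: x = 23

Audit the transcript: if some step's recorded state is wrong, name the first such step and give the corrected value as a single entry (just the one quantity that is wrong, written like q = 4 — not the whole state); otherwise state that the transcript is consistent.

Recomputing the run from the initial state:
step 1: x = 12
step 2: x = 43
step 3: x = 61
step 4: x = 60
step 5: x = 64
step 6: x = 48
step 7: x = 41
step 8: x = 69
step 9: x = 28
step 10: x = 50
step 11: x = 33
step 12: x = 30
The first disagreement with the transcript is at step 9, where the value should be x = 28.

step 9, x = 28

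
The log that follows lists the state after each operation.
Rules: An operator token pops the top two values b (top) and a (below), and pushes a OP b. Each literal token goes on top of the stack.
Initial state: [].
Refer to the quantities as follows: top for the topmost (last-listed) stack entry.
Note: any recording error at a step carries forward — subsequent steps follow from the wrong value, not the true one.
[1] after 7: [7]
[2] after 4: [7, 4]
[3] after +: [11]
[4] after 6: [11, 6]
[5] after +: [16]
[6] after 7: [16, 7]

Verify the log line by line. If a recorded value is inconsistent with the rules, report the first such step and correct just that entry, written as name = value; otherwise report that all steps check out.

step 5, top = 17

Recomputing the run from the initial state:
step 1: [7]
step 2: [7, 4]
step 3: [11]
step 4: [11, 6]
step 5: [17]
step 6: [17, 7]
The first disagreement with the log is at step 5, where the value should be top = 17.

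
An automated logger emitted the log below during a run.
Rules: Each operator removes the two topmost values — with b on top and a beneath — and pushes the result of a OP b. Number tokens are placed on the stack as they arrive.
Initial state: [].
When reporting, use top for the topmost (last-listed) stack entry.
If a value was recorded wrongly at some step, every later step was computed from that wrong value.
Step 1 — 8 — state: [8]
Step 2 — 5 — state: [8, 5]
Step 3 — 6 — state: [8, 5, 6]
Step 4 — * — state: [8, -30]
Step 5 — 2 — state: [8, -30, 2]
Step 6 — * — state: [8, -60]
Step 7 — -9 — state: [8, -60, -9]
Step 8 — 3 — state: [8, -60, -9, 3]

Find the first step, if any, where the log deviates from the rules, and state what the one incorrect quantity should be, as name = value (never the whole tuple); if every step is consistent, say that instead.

step 4, top = 30

Step 1: push 8: top = 8 — same as recorded.
Step 2: push 5: top = 5 — in agreement.
Step 3: push 6: top = 6 — matches.
Step 4: 5 * 6 = 30 — this is not what the log shows.
First deviation found at step 4; the corrected entry is top = 30.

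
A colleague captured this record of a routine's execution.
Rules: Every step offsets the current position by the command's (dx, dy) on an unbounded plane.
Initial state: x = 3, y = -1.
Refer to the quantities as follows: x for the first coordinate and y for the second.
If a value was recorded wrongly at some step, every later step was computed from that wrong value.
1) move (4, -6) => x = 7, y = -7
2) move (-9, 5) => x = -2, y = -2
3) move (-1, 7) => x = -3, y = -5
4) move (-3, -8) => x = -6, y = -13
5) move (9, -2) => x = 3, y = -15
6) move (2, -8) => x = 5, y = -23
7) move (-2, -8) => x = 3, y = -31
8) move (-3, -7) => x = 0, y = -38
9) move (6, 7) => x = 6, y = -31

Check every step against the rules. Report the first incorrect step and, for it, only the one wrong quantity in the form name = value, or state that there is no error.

step 3, y = 5

step 1: x = 3 + (4) = 7, y = -1 + (-6) = -7 -> confirmed correct
step 2: x = 7 + (-9) = -2, y = -7 + (5) = -2 -> verified
step 3: x = -2 + (-1) = -3, y = -2 + (7) = 5 -> not what was recorded
First deviation found at step 3; the corrected entry is y = 5.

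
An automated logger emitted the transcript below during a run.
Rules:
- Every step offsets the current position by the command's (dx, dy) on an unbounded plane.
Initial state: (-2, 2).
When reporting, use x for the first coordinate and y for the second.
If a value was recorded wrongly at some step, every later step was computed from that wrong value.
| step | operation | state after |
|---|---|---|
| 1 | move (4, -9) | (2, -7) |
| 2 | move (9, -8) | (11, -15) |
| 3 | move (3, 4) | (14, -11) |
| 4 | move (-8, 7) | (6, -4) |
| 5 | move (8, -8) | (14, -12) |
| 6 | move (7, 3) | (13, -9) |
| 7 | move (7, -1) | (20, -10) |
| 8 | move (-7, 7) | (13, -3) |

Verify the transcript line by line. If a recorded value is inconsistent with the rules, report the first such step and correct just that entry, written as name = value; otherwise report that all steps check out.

1. x = -2 + (4) = 2, y = 2 + (-9) = -7 (same as recorded)
2. x = 2 + (9) = 11, y = -7 + (-8) = -15 (checks out)
3. x = 11 + (3) = 14, y = -15 + (4) = -11 (matches)
4. x = 14 + (-8) = 6, y = -11 + (7) = -4 (confirmed correct)
5. x = 6 + (8) = 14, y = -4 + (-8) = -12 (in agreement)
6. x = 14 + (7) = 21, y = -12 + (3) = -9 (a discrepancy with the transcript)
So the first discrepancy is step 6, where the right value is x = 21.

step 6, x = 21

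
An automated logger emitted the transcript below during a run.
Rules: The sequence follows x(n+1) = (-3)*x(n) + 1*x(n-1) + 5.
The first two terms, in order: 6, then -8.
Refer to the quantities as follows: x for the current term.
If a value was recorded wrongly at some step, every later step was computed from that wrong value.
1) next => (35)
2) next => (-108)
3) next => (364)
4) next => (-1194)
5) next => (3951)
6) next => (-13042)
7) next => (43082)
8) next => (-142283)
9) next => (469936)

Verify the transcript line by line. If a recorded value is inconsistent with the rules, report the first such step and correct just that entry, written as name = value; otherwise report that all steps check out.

step 4, x = -1195

Recomputing the run from the initial state:
step 1: x = 35
step 2: x = -108
step 3: x = 364
step 4: x = -1195
step 5: x = 3954
step 6: x = -13052
step 7: x = 43115
step 8: x = -142392
step 9: x = 470296
The first disagreement with the transcript is at step 4, where the value should be x = -1195.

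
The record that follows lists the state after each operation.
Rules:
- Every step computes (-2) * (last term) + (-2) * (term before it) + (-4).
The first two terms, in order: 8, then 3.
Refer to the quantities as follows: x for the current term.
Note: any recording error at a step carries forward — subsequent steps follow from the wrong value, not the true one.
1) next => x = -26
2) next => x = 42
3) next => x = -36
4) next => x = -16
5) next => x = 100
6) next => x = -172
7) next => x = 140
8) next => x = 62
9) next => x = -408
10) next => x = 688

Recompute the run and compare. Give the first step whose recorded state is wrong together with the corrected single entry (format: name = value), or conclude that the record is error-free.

Recomputing the run from the initial state:
step 1: x = -26
step 2: x = 42
step 3: x = -36
step 4: x = -16
step 5: x = 100
step 6: x = -172
step 7: x = 140
step 8: x = 60
step 9: x = -404
step 10: x = 684
The first disagreement with the record is at step 8, where the value should be x = 60.

step 8, x = 60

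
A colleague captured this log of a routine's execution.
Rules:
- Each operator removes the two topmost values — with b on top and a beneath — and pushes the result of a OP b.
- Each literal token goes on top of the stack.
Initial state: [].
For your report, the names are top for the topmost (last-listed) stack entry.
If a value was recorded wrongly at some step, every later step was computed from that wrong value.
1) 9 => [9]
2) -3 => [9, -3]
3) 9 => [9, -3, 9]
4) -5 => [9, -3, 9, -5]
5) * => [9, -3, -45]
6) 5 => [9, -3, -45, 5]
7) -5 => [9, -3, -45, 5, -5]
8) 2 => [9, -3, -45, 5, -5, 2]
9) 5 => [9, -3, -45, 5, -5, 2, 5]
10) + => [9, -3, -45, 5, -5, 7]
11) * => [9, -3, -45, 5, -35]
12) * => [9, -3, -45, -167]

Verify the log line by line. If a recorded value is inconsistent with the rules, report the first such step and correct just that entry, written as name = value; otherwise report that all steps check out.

Recomputing the run from the initial state:
step 1: [9]
step 2: [9, -3]
step 3: [9, -3, 9]
step 4: [9, -3, 9, -5]
step 5: [9, -3, -45]
step 6: [9, -3, -45, 5]
step 7: [9, -3, -45, 5, -5]
step 8: [9, -3, -45, 5, -5, 2]
step 9: [9, -3, -45, 5, -5, 2, 5]
step 10: [9, -3, -45, 5, -5, 7]
step 11: [9, -3, -45, 5, -35]
step 12: [9, -3, -45, -175]
The first disagreement with the log is at step 12, where the value should be top = -175.

step 12, top = -175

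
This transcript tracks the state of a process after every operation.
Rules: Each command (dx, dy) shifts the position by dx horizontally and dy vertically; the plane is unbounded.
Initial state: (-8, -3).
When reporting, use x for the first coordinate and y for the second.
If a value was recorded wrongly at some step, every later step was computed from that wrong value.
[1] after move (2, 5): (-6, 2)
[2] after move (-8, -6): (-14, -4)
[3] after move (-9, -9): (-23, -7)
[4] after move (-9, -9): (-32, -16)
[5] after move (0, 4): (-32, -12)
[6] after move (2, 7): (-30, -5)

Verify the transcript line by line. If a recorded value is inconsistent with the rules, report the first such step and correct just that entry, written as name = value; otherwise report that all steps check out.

step 1: x = -8 + (2) = -6, y = -3 + (5) = 2 -> matches
step 2: x = -6 + (-8) = -14, y = 2 + (-6) = -4 -> checks out
step 3: x = -14 + (-9) = -23, y = -4 + (-9) = -13 -> first mismatch against the transcript
First incorrect step: 3; the correct value is y = -13.

step 3, y = -13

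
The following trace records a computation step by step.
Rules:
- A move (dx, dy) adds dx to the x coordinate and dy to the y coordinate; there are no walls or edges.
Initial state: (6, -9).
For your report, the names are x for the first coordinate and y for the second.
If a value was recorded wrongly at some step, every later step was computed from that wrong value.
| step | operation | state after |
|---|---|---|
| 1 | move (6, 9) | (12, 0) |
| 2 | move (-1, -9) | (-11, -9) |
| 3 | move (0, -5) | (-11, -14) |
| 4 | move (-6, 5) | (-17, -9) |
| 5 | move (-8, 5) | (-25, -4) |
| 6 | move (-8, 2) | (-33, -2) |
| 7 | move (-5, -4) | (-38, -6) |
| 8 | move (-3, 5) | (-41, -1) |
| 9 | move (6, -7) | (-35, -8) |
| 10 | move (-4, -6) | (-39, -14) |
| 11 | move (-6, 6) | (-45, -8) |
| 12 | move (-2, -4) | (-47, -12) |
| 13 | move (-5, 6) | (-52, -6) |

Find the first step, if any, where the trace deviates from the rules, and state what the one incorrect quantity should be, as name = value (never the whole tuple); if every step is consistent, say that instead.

step 1: x = 6 + (6) = 12, y = -9 + (9) = 0 -> verified
step 2: x = 12 + (-1) = 11, y = 0 + (-9) = -9 -> first mismatch against the trace
That makes step 2 the first incorrect line — x = 11 is what it should show.

step 2, x = 11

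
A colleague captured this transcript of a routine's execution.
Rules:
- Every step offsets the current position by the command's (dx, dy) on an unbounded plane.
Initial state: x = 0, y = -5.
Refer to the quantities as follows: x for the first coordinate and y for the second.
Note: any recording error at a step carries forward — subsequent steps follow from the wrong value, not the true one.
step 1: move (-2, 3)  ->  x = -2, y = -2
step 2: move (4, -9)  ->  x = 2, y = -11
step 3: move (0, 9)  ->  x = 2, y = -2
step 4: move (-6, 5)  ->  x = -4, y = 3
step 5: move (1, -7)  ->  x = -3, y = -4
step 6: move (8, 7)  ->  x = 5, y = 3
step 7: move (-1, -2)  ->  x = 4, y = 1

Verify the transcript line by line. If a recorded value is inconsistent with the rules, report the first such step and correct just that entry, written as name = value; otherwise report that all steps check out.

step 1: x = 0 + (-2) = -2, y = -5 + (3) = -2 -> same as recorded
step 2: x = -2 + (4) = 2, y = -2 + (-9) = -11 -> consistent with the transcript
step 3: x = 2 + (0) = 2, y = -11 + (9) = -2 -> matches
step 4: x = 2 + (-6) = -4, y = -2 + (5) = 3 -> matches
step 5: x = -4 + (1) = -3, y = 3 + (-7) = -4 -> verified
step 6: x = -3 + (8) = 5, y = -4 + (7) = 3 -> consistent with the transcript
step 7: x = 5 + (-1) = 4, y = 3 + (-2) = 1 -> exactly as logged
Each recorded entry agrees with the recomputation.

no error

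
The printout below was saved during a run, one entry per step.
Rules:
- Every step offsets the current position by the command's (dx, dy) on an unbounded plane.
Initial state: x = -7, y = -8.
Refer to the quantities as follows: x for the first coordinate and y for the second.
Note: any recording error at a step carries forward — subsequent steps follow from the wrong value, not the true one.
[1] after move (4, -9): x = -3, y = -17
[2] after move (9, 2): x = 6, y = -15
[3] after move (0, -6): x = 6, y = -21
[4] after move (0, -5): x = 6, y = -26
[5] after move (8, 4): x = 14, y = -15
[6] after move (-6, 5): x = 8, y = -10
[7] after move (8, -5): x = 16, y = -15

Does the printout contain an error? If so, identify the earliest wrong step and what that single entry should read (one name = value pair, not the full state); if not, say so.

Recomputing the run from the initial state:
step 1: x = -3, y = -17
step 2: x = 6, y = -15
step 3: x = 6, y = -21
step 4: x = 6, y = -26
step 5: x = 14, y = -22
step 6: x = 8, y = -17
step 7: x = 16, y = -22
The first disagreement with the printout is at step 5, where the value should be y = -22.

step 5, y = -22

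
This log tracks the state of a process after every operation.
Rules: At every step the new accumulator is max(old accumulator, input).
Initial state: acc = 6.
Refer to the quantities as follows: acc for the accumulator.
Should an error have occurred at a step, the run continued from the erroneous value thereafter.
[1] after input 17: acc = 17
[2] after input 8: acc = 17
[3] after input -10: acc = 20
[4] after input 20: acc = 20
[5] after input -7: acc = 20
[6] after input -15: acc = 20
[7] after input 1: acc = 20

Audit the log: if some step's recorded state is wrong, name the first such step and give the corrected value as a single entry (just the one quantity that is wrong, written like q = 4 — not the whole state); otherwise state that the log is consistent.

Recomputing the run from the initial state:
step 1: acc = 17
step 2: acc = 17
step 3: acc = 17
step 4: acc = 20
step 5: acc = 20
step 6: acc = 20
step 7: acc = 20
The first disagreement with the log is at step 3, where the value should be acc = 17.

step 3, acc = 17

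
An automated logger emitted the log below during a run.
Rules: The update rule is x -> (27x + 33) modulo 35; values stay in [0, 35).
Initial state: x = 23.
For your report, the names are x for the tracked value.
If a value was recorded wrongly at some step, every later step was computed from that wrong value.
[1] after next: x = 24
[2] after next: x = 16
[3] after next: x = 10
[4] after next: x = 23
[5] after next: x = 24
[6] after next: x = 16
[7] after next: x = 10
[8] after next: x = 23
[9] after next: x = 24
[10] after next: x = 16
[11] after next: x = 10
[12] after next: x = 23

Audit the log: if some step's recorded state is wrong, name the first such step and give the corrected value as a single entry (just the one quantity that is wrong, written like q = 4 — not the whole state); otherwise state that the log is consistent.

1. x = (27*23 + 33) mod 35 = 24 (same as recorded)
2. x = (27*24 + 33) mod 35 = 16 (no discrepancy)
3. x = (27*16 + 33) mod 35 = 10 (exactly as logged)
4. x = (27*10 + 33) mod 35 = 23 (consistent with the log)
5. x = (27*23 + 33) mod 35 = 24 (agrees with the log)
6. x = (27*24 + 33) mod 35 = 16 (no discrepancy)
7. x = (27*16 + 33) mod 35 = 10 (confirmed correct)
8. x = (27*10 + 33) mod 35 = 23 (matches)
9. x = (27*23 + 33) mod 35 = 24 (matches)
10. x = (27*24 + 33) mod 35 = 16 (same as recorded)
11. x = (27*16 + 33) mod 35 = 10 (consistent with the log)
12. x = (27*10 + 33) mod 35 = 23 (verified)
Each recorded entry agrees with the recomputation.

no error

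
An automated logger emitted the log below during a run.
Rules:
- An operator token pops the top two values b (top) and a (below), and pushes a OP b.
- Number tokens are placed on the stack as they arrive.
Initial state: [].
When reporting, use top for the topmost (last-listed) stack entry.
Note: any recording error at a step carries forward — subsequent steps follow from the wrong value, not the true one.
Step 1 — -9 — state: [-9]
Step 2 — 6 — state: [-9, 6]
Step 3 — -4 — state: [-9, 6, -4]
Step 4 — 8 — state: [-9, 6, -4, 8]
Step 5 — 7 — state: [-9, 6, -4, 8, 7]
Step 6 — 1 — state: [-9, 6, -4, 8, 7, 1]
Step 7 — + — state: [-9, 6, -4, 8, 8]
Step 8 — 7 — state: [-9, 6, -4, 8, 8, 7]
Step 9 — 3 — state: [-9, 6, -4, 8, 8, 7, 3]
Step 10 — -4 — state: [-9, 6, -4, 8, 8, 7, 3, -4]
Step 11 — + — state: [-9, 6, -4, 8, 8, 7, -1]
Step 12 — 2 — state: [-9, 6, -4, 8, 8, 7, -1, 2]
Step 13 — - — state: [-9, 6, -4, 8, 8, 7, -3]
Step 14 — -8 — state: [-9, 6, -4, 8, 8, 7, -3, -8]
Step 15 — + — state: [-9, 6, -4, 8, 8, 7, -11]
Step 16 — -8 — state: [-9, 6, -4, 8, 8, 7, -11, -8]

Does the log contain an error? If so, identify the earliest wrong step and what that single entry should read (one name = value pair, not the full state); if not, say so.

no error

Recomputing the run from the initial state:
step 1: [-9]
step 2: [-9, 6]
step 3: [-9, 6, -4]
step 4: [-9, 6, -4, 8]
step 5: [-9, 6, -4, 8, 7]
step 6: [-9, 6, -4, 8, 7, 1]
step 7: [-9, 6, -4, 8, 8]
step 8: [-9, 6, -4, 8, 8, 7]
step 9: [-9, 6, -4, 8, 8, 7, 3]
step 10: [-9, 6, -4, 8, 8, 7, 3, -4]
step 11: [-9, 6, -4, 8, 8, 7, -1]
step 12: [-9, 6, -4, 8, 8, 7, -1, 2]
step 13: [-9, 6, -4, 8, 8, 7, -3]
step 14: [-9, 6, -4, 8, 8, 7, -3, -8]
step 15: [-9, 6, -4, 8, 8, 7, -11]
step 16: [-9, 6, -4, 8, 8, 7, -11, -8]
This matches the log at every step.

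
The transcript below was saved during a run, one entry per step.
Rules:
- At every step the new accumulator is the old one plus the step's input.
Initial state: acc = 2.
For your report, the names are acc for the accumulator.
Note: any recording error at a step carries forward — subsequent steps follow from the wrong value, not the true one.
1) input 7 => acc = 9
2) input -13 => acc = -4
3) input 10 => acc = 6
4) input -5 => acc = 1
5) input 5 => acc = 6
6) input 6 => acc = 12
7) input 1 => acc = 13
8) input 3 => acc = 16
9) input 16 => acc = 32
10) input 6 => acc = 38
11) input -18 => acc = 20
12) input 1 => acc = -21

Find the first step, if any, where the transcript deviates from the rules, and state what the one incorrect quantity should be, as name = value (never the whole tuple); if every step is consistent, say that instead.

1. acc = 2 + 7 = 9 (agrees with the transcript)
2. acc = 9 + -13 = -4 (no discrepancy)
3. acc = -4 + 10 = 6 (consistent with the transcript)
4. acc = 6 + -5 = 1 (in agreement)
5. acc = 1 + 5 = 6 (no discrepancy)
6. acc = 6 + 6 = 12 (verified)
7. acc = 12 + 1 = 13 (in agreement)
8. acc = 13 + 3 = 16 (matches)
9. acc = 16 + 16 = 32 (same as recorded)
10. acc = 32 + 6 = 38 (checks out)
11. acc = 38 + -18 = 20 (agrees with the transcript)
12. acc = 20 + 1 = 21 (this is not what the transcript shows)
Conclusion: step 12 carries the first error; the entry should be acc = 21.

step 12, acc = 21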